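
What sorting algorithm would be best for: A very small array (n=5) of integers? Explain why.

Best choice: Insertion sort
Reason: For tiny inputs the O(n^2) overhead is negligible and insertion sort has minimal constant factors


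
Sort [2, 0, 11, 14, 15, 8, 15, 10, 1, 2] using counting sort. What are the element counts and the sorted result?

Count array: [1, 1, 2, 0, 0, 0, 0, 0, 1, 0, 1, 1, 0, 0, 1, 2]
(count[i] = number of elements equal to i)
Cumulative count: [1, 2, 4, 4, 4, 4, 4, 4, 5, 5, 6, 7, 7, 7, 8, 10]
Sorted: [0, 1, 2, 2, 8, 10, 11, 14, 15, 15]


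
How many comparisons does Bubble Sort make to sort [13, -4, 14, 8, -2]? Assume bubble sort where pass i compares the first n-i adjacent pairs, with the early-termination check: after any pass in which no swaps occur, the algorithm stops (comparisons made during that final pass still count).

Pass 1: compare adjacent pairs (0,1)..(3,4) = 4 comparison(s), 3 swap(s) -> [-4, 13, 8, -2, 14]
Pass 2: compare adjacent pairs (0,1)..(2,3) = 3 comparison(s), 2 swap(s) -> [-4, 8, -2, 13, 14]
Pass 3: compare adjacent pairs (0,1)..(1,2) = 2 comparison(s), 1 swap(s) -> [-4, -2, 8, 13, 14]
Pass 4: compare adjacent pairs (0,1)..(0,1) = 1 comparison(s), 0 swap(s) -> [-4, -2, 8, 13, 14]
No swaps in this pass, so bubble sort stops here.
Total comparisons: 4 + 3 + 2 + 1 = 10


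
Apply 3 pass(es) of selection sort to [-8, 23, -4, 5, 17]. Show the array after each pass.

Pass 1: Select minimum -8 at index 0, swap -> [-8, 23, -4, 5, 17]
Pass 2: Select minimum -4 at index 2, swap -> [-8, -4, 23, 5, 17]
Pass 3: Select minimum 5 at index 3, swap -> [-8, -4, 5, 23, 17]


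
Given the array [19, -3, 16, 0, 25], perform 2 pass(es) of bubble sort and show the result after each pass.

After pass 1: [-3, 16, 0, 19, 25] (3 swaps)
After pass 2: [-3, 0, 16, 19, 25] (1 swaps)
Total swaps: 4


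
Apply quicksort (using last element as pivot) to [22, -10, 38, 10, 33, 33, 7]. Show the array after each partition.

Partition 1: pivot=7 at index 1 -> [-10, 7, 38, 10, 33, 33, 22]
Partition 2: pivot=22 at index 3 -> [-10, 7, 10, 22, 33, 33, 38]
Partition 3: pivot=38 at index 6 -> [-10, 7, 10, 22, 33, 33, 38]
Partition 4: pivot=33 at index 5 -> [-10, 7, 10, 22, 33, 33, 38]


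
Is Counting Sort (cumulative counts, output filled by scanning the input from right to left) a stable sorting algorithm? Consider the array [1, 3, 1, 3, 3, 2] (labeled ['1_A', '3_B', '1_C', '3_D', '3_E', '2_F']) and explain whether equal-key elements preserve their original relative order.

Trace Counting Sort on the labeled array (the key is the number; the letter only tracks identity):
  Counts for values 0..3: [0, 2, 1, 3]
  Cumulative counts: [0, 2, 3, 6]
  Scan right to left: place 2_F at output index 2
  Scan right to left: place 3_E at output index 5
  Scan right to left: place 3_D at output index 4
  Scan right to left: place 1_C at output index 1
  Scan right to left: place 3_B at output index 3
  Scan right to left: place 1_A at output index 0
  Output: [1_A, 1_C, 2_F, 3_B, 3_D, 3_E]
Equal keys:
  value 1: originally 1_A, 1_C; after sorting 1_A, 1_C -> order preserved
  value 3: originally 3_B, 3_D, 3_E; after sorting 3_B, 3_D, 3_E -> order preserved
All equal keys kept their original relative order. Counting Sort is stable: scanning the input right to left with decreasing cumulative counts places later duplicates at later output positions.
Answer: Stable


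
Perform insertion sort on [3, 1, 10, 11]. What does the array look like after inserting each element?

First element 3 is already 'sorted'
Insert 1: shifted 1 elements -> [1, 3, 10, 11]
Insert 10: shifted 0 elements -> [1, 3, 10, 11]
Insert 11: shifted 0 elements -> [1, 3, 10, 11]


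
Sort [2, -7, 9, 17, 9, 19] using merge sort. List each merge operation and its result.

Divide and conquer:
  Merge [-7] + [9] -> [-7, 9]
  Merge [2] + [-7, 9] -> [-7, 2, 9]
  Merge [9] + [19] -> [9, 19]
  Merge [17] + [9, 19] -> [9, 17, 19]
  Merge [-7, 2, 9] + [9, 17, 19] -> [-7, 2, 9, 9, 17, 19]


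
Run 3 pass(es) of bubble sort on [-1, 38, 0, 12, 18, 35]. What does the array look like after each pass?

After pass 1: [-1, 0, 12, 18, 35, 38] (4 swaps)
After pass 2: [-1, 0, 12, 18, 35, 38] (0 swaps)
After pass 3: [-1, 0, 12, 18, 35, 38] (0 swaps)
Total swaps: 4


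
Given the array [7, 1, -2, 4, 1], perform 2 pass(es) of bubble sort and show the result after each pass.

After pass 1: [1, -2, 4, 1, 7] (4 swaps)
After pass 2: [-2, 1, 1, 4, 7] (2 swaps)
Total swaps: 6


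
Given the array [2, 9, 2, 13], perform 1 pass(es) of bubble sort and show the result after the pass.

After pass 1: [2, 2, 9, 13] (1 swaps)
Total swaps: 1


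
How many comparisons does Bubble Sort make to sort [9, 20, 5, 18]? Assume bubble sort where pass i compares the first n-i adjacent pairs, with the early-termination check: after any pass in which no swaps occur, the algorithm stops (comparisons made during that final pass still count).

Pass 1: compare adjacent pairs (0,1)..(2,3) = 3 comparison(s), 2 swap(s) -> [9, 5, 18, 20]
Pass 2: compare adjacent pairs (0,1)..(1,2) = 2 comparison(s), 1 swap(s) -> [5, 9, 18, 20]
Pass 3: compare adjacent pairs (0,1)..(0,1) = 1 comparison(s), 0 swap(s) -> [5, 9, 18, 20]
No swaps in this pass, so bubble sort stops here.
Total comparisons: 3 + 2 + 1 = 6


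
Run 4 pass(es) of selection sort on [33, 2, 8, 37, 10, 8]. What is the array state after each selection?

Pass 1: Select minimum 2 at index 1, swap -> [2, 33, 8, 37, 10, 8]
Pass 2: Select minimum 8 at index 2, swap -> [2, 8, 33, 37, 10, 8]
Pass 3: Select minimum 8 at index 5, swap -> [2, 8, 8, 37, 10, 33]
Pass 4: Select minimum 10 at index 4, swap -> [2, 8, 8, 10, 37, 33]


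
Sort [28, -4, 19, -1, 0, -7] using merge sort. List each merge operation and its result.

Divide and conquer:
  Merge [-4] + [19] -> [-4, 19]
  Merge [28] + [-4, 19] -> [-4, 19, 28]
  Merge [0] + [-7] -> [-7, 0]
  Merge [-1] + [-7, 0] -> [-7, -1, 0]
  Merge [-4, 19, 28] + [-7, -1, 0] -> [-7, -4, -1, 0, 19, 28]


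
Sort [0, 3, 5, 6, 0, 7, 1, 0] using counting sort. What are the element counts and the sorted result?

Count array: [3, 1, 0, 1, 0, 1, 1, 1]
(count[i] = number of elements equal to i)
Cumulative count: [3, 4, 4, 5, 5, 6, 7, 8]
Sorted: [0, 0, 0, 1, 3, 5, 6, 7]


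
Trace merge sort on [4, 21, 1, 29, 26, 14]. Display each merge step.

Divide and conquer:
  Merge [21] + [1] -> [1, 21]
  Merge [4] + [1, 21] -> [1, 4, 21]
  Merge [26] + [14] -> [14, 26]
  Merge [29] + [14, 26] -> [14, 26, 29]
  Merge [1, 4, 21] + [14, 26, 29] -> [1, 4, 14, 21, 26, 29]


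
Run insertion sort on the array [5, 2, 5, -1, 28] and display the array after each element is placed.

First element 5 is already 'sorted'
Insert 2: shifted 1 elements -> [2, 5, 5, -1, 28]
Insert 5: shifted 0 elements -> [2, 5, 5, -1, 28]
Insert -1: shifted 3 elements -> [-1, 2, 5, 5, 28]
Insert 28: shifted 0 elements -> [-1, 2, 5, 5, 28]


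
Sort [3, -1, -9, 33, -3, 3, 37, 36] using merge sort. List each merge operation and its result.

Divide and conquer:
  Merge [3] + [-1] -> [-1, 3]
  Merge [-9] + [33] -> [-9, 33]
  Merge [-1, 3] + [-9, 33] -> [-9, -1, 3, 33]
  Merge [-3] + [3] -> [-3, 3]
  Merge [37] + [36] -> [36, 37]
  Merge [-3, 3] + [36, 37] -> [-3, 3, 36, 37]
  Merge [-9, -1, 3, 33] + [-3, 3, 36, 37] -> [-9, -3, -1, 3, 3, 33, 36, 37]


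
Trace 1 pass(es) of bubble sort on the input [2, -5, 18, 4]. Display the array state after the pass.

After pass 1: [-5, 2, 4, 18] (2 swaps)
Total swaps: 2


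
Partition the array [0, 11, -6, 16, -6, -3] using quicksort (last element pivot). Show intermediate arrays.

Partition 1: pivot=-3 at index 2 -> [-6, -6, -3, 16, 11, 0]
Partition 2: pivot=-6 at index 1 -> [-6, -6, -3, 16, 11, 0]
Partition 3: pivot=0 at index 3 -> [-6, -6, -3, 0, 11, 16]
Partition 4: pivot=16 at index 5 -> [-6, -6, -3, 0, 11, 16]


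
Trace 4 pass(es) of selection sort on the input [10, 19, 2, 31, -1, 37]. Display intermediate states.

Pass 1: Select minimum -1 at index 4, swap -> [-1, 19, 2, 31, 10, 37]
Pass 2: Select minimum 2 at index 2, swap -> [-1, 2, 19, 31, 10, 37]
Pass 3: Select minimum 10 at index 4, swap -> [-1, 2, 10, 31, 19, 37]
Pass 4: Select minimum 19 at index 4, swap -> [-1, 2, 10, 19, 31, 37]


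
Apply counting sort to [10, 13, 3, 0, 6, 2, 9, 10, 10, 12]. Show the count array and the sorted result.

Count array: [1, 0, 1, 1, 0, 0, 1, 0, 0, 1, 3, 0, 1, 1]
(count[i] = number of elements equal to i)
Cumulative count: [1, 1, 2, 3, 3, 3, 4, 4, 4, 5, 8, 8, 9, 10]
Sorted: [0, 2, 3, 6, 9, 10, 10, 10, 12, 13]


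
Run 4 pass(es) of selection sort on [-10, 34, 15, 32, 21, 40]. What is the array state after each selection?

Pass 1: Select minimum -10 at index 0, swap -> [-10, 34, 15, 32, 21, 40]
Pass 2: Select minimum 15 at index 2, swap -> [-10, 15, 34, 32, 21, 40]
Pass 3: Select minimum 21 at index 4, swap -> [-10, 15, 21, 32, 34, 40]
Pass 4: Select minimum 32 at index 3, swap -> [-10, 15, 21, 32, 34, 40]


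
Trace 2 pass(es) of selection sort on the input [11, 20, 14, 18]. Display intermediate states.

Pass 1: Select minimum 11 at index 0, swap -> [11, 20, 14, 18]
Pass 2: Select minimum 14 at index 2, swap -> [11, 14, 20, 18]


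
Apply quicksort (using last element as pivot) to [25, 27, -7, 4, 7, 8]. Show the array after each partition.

Partition 1: pivot=8 at index 3 -> [-7, 4, 7, 8, 25, 27]
Partition 2: pivot=7 at index 2 -> [-7, 4, 7, 8, 25, 27]
Partition 3: pivot=4 at index 1 -> [-7, 4, 7, 8, 25, 27]
Partition 4: pivot=27 at index 5 -> [-7, 4, 7, 8, 25, 27]


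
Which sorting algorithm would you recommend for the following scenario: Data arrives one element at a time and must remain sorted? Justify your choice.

Best choice: Insertion sort
Reason: Insertion sort naturally handles online/streaming input by inserting each new element into sorted position


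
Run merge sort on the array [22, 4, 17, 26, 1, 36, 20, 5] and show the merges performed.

Divide and conquer:
  Merge [22] + [4] -> [4, 22]
  Merge [17] + [26] -> [17, 26]
  Merge [4, 22] + [17, 26] -> [4, 17, 22, 26]
  Merge [1] + [36] -> [1, 36]
  Merge [20] + [5] -> [5, 20]
  Merge [1, 36] + [5, 20] -> [1, 5, 20, 36]
  Merge [4, 17, 22, 26] + [1, 5, 20, 36] -> [1, 4, 5, 17, 20, 22, 26, 36]


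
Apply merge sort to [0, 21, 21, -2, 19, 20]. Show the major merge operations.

Divide and conquer:
  Merge [21] + [21] -> [21, 21]
  Merge [0] + [21, 21] -> [0, 21, 21]
  Merge [19] + [20] -> [19, 20]
  Merge [-2] + [19, 20] -> [-2, 19, 20]
  Merge [0, 21, 21] + [-2, 19, 20] -> [-2, 0, 19, 20, 21, 21]


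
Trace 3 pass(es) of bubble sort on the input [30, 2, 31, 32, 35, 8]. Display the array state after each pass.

After pass 1: [2, 30, 31, 32, 8, 35] (2 swaps)
After pass 2: [2, 30, 31, 8, 32, 35] (1 swaps)
After pass 3: [2, 30, 8, 31, 32, 35] (1 swaps)
Total swaps: 4


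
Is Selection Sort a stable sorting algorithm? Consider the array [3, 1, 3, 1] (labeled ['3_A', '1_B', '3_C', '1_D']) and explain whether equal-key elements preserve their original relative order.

Trace Selection Sort on the labeled array (the key is the number; the letter only tracks identity):
  Pass 1: minimum of unsorted part is 1_B at index 1; swap it with 3_A at index 0 -> [1_B, 3_A, 3_C, 1_D]
  Pass 2: minimum of unsorted part is 1_D at index 3; swap it with 3_A at index 1 -> [1_B, 1_D, 3_C, 3_A]
  Pass 3: minimum 3_C is already at index 2; no swap -> [1_B, 1_D, 3_C, 3_A]
Final order: [1_B, 1_D, 3_C, 3_A]
Equal keys:
  value 1: originally 1_B, 1_D; after sorting 1_B, 1_D -> order preserved
  value 3: originally 3_A, 3_C; after sorting 3_C, 3_A -> order changed
Equal keys were reordered, so Selection Sort is not stable: the long-range swap that moves the minimum into place can carry an element past an equal key. (One such input is enough; an unstable sort may happen to preserve order on other inputs, but it gives no guarantee.)
Answer: Not stable


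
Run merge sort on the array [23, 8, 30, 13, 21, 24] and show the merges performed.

Divide and conquer:
  Merge [8] + [30] -> [8, 30]
  Merge [23] + [8, 30] -> [8, 23, 30]
  Merge [21] + [24] -> [21, 24]
  Merge [13] + [21, 24] -> [13, 21, 24]
  Merge [8, 23, 30] + [13, 21, 24] -> [8, 13, 21, 23, 24, 30]


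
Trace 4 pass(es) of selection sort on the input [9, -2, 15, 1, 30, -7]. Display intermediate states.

Pass 1: Select minimum -7 at index 5, swap -> [-7, -2, 15, 1, 30, 9]
Pass 2: Select minimum -2 at index 1, swap -> [-7, -2, 15, 1, 30, 9]
Pass 3: Select minimum 1 at index 3, swap -> [-7, -2, 1, 15, 30, 9]
Pass 4: Select minimum 9 at index 5, swap -> [-7, -2, 1, 9, 30, 15]


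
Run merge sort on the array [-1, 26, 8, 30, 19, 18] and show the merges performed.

Divide and conquer:
  Merge [26] + [8] -> [8, 26]
  Merge [-1] + [8, 26] -> [-1, 8, 26]
  Merge [19] + [18] -> [18, 19]
  Merge [30] + [18, 19] -> [18, 19, 30]
  Merge [-1, 8, 26] + [18, 19, 30] -> [-1, 8, 18, 19, 26, 30]


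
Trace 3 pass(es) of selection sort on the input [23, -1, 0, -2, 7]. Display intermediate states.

Pass 1: Select minimum -2 at index 3, swap -> [-2, -1, 0, 23, 7]
Pass 2: Select minimum -1 at index 1, swap -> [-2, -1, 0, 23, 7]
Pass 3: Select minimum 0 at index 2, swap -> [-2, -1, 0, 23, 7]


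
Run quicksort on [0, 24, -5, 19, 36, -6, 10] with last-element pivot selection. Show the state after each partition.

Partition 1: pivot=10 at index 3 -> [0, -5, -6, 10, 36, 24, 19]
Partition 2: pivot=-6 at index 0 -> [-6, -5, 0, 10, 36, 24, 19]
Partition 3: pivot=0 at index 2 -> [-6, -5, 0, 10, 36, 24, 19]
Partition 4: pivot=19 at index 4 -> [-6, -5, 0, 10, 19, 24, 36]
Partition 5: pivot=36 at index 6 -> [-6, -5, 0, 10, 19, 24, 36]


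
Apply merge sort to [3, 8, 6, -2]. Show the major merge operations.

Divide and conquer:
  Merge [3] + [8] -> [3, 8]
  Merge [6] + [-2] -> [-2, 6]
  Merge [3, 8] + [-2, 6] -> [-2, 3, 6, 8]


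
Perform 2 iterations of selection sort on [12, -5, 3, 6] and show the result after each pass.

Pass 1: Select minimum -5 at index 1, swap -> [-5, 12, 3, 6]
Pass 2: Select minimum 3 at index 2, swap -> [-5, 3, 12, 6]


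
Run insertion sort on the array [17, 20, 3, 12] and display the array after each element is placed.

First element 17 is already 'sorted'
Insert 20: shifted 0 elements -> [17, 20, 3, 12]
Insert 3: shifted 2 elements -> [3, 17, 20, 12]
Insert 12: shifted 2 elements -> [3, 12, 17, 20]


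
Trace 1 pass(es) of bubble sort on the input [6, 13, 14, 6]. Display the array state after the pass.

After pass 1: [6, 13, 6, 14] (1 swaps)
Total swaps: 1


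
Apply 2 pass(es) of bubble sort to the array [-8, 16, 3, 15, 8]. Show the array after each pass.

After pass 1: [-8, 3, 15, 8, 16] (3 swaps)
After pass 2: [-8, 3, 8, 15, 16] (1 swaps)
Total swaps: 4


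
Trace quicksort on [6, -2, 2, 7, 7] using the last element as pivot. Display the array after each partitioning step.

Partition 1: pivot=7 at index 4 -> [6, -2, 2, 7, 7]
Partition 2: pivot=7 at index 3 -> [6, -2, 2, 7, 7]
Partition 3: pivot=2 at index 1 -> [-2, 2, 6, 7, 7]


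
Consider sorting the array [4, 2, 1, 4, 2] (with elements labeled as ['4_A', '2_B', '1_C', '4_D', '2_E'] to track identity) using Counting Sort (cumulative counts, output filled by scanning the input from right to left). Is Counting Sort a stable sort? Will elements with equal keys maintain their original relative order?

Trace Counting Sort on the labeled array (the key is the number; the letter only tracks identity):
  Counts for values 0..4: [0, 1, 2, 0, 2]
  Cumulative counts: [0, 1, 3, 3, 5]
  Scan right to left: place 2_E at output index 2
  Scan right to left: place 4_D at output index 4
  Scan right to left: place 1_C at output index 0
  Scan right to left: place 2_B at output index 1
  Scan right to left: place 4_A at output index 3
  Output: [1_C, 2_B, 2_E, 4_A, 4_D]
Equal keys:
  value 2: originally 2_B, 2_E; after sorting 2_B, 2_E -> order preserved
  value 4: originally 4_A, 4_D; after sorting 4_A, 4_D -> order preserved
All equal keys kept their original relative order. Counting Sort is stable: scanning the input right to left with decreasing cumulative counts places later duplicates at later output positions.
Answer: Stable


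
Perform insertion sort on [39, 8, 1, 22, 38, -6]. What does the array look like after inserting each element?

First element 39 is already 'sorted'
Insert 8: shifted 1 elements -> [8, 39, 1, 22, 38, -6]
Insert 1: shifted 2 elements -> [1, 8, 39, 22, 38, -6]
Insert 22: shifted 1 elements -> [1, 8, 22, 39, 38, -6]
Insert 38: shifted 1 elements -> [1, 8, 22, 38, 39, -6]
Insert -6: shifted 5 elements -> [-6, 1, 8, 22, 38, 39]


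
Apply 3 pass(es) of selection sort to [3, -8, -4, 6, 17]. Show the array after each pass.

Pass 1: Select minimum -8 at index 1, swap -> [-8, 3, -4, 6, 17]
Pass 2: Select minimum -4 at index 2, swap -> [-8, -4, 3, 6, 17]
Pass 3: Select minimum 3 at index 2, swap -> [-8, -4, 3, 6, 17]


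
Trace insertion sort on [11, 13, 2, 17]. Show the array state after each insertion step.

First element 11 is already 'sorted'
Insert 13: shifted 0 elements -> [11, 13, 2, 17]
Insert 2: shifted 2 elements -> [2, 11, 13, 17]
Insert 17: shifted 0 elements -> [2, 11, 13, 17]


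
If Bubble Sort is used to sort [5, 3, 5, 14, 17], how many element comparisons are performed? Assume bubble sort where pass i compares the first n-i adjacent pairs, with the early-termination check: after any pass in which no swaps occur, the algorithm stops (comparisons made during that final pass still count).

Pass 1: compare adjacent pairs (0,1)..(3,4) = 4 comparison(s), 1 swap(s) -> [3, 5, 5, 14, 17]
Pass 2: compare adjacent pairs (0,1)..(2,3) = 3 comparison(s), 0 swap(s) -> [3, 5, 5, 14, 17]
No swaps in this pass, so bubble sort stops here.
Total comparisons: 4 + 3 = 7


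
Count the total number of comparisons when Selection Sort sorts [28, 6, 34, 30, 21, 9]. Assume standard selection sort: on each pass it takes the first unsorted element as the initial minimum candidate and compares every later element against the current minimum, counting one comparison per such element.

Pass 1: scan indices 1..5 for the minimum = 5 comparison(s); min is 6, place at index 0 -> [6, 28, 34, 30, 21, 9]
Pass 2: scan indices 2..5 for the minimum = 4 comparison(s); min is 9, place at index 1 -> [6, 9, 34, 30, 21, 28]
Pass 3: scan indices 3..5 for the minimum = 3 comparison(s); min is 21, place at index 2 -> [6, 9, 21, 30, 34, 28]
Pass 4: scan indices 4..5 for the minimum = 2 comparison(s); min is 28, place at index 3 -> [6, 9, 21, 28, 34, 30]
Pass 5: scan indices 5..5 for the minimum = 1 comparison(s); min is 30, place at index 4 -> [6, 9, 21, 28, 30, 34]
Selection sort always scans the whole unsorted suffix, so the count is (n-1) + (n-2) + ... + 1 = n(n-1)/2 = 6*5/2 = 15 regardless of the input order.
Total comparisons: 5 + 4 + 3 + 2 + 1 = 15


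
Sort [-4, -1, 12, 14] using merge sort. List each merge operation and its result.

Divide and conquer:
  Merge [-4] + [-1] -> [-4, -1]
  Merge [12] + [14] -> [12, 14]
  Merge [-4, -1] + [12, 14] -> [-4, -1, 12, 14]


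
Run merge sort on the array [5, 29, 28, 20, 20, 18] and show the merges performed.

Divide and conquer:
  Merge [29] + [28] -> [28, 29]
  Merge [5] + [28, 29] -> [5, 28, 29]
  Merge [20] + [18] -> [18, 20]
  Merge [20] + [18, 20] -> [18, 20, 20]
  Merge [5, 28, 29] + [18, 20, 20] -> [5, 18, 20, 20, 28, 29]


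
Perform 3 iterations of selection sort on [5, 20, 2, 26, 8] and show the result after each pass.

Pass 1: Select minimum 2 at index 2, swap -> [2, 20, 5, 26, 8]
Pass 2: Select minimum 5 at index 2, swap -> [2, 5, 20, 26, 8]
Pass 3: Select minimum 8 at index 4, swap -> [2, 5, 8, 26, 20]


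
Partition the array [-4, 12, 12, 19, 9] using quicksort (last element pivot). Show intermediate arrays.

Partition 1: pivot=9 at index 1 -> [-4, 9, 12, 19, 12]
Partition 2: pivot=12 at index 3 -> [-4, 9, 12, 12, 19]


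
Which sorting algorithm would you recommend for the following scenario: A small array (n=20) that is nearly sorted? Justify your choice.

Best choice: Insertion sort
Reason: Insertion sort is O(n) for nearly sorted arrays and has low overhead


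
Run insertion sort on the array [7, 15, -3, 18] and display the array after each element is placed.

First element 7 is already 'sorted'
Insert 15: shifted 0 elements -> [7, 15, -3, 18]
Insert -3: shifted 2 elements -> [-3, 7, 15, 18]
Insert 18: shifted 0 elements -> [-3, 7, 15, 18]


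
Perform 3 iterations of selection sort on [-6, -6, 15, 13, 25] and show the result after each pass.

Pass 1: Select minimum -6 at index 0, swap -> [-6, -6, 15, 13, 25]
Pass 2: Select minimum -6 at index 1, swap -> [-6, -6, 15, 13, 25]
Pass 3: Select minimum 13 at index 3, swap -> [-6, -6, 13, 15, 25]


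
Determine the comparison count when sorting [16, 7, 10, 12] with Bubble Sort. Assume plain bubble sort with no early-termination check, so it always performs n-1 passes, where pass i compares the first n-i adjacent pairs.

Pass 1: compare adjacent pairs (0,1)..(2,3) = 3 comparison(s), 3 swap(s) -> [7, 10, 12, 16]
Pass 2: compare adjacent pairs (0,1)..(1,2) = 2 comparison(s), 0 swap(s) -> [7, 10, 12, 16]
Pass 3: compare adjacent pairs (0,1)..(0,1) = 1 comparison(s), 0 swap(s) -> [7, 10, 12, 16]
Total comparisons: 3 + 2 + 1 = 6


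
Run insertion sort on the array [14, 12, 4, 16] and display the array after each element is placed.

First element 14 is already 'sorted'
Insert 12: shifted 1 elements -> [12, 14, 4, 16]
Insert 4: shifted 2 elements -> [4, 12, 14, 16]
Insert 16: shifted 0 elements -> [4, 12, 14, 16]


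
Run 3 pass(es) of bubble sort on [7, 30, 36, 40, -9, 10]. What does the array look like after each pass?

After pass 1: [7, 30, 36, -9, 10, 40] (2 swaps)
After pass 2: [7, 30, -9, 10, 36, 40] (2 swaps)
After pass 3: [7, -9, 10, 30, 36, 40] (2 swaps)
Total swaps: 6


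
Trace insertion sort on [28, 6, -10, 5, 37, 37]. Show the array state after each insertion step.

First element 28 is already 'sorted'
Insert 6: shifted 1 elements -> [6, 28, -10, 5, 37, 37]
Insert -10: shifted 2 elements -> [-10, 6, 28, 5, 37, 37]
Insert 5: shifted 2 elements -> [-10, 5, 6, 28, 37, 37]
Insert 37: shifted 0 elements -> [-10, 5, 6, 28, 37, 37]
Insert 37: shifted 0 elements -> [-10, 5, 6, 28, 37, 37]


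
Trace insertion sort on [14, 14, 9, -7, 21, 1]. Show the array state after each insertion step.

First element 14 is already 'sorted'
Insert 14: shifted 0 elements -> [14, 14, 9, -7, 21, 1]
Insert 9: shifted 2 elements -> [9, 14, 14, -7, 21, 1]
Insert -7: shifted 3 elements -> [-7, 9, 14, 14, 21, 1]
Insert 21: shifted 0 elements -> [-7, 9, 14, 14, 21, 1]
Insert 1: shifted 4 elements -> [-7, 1, 9, 14, 14, 21]


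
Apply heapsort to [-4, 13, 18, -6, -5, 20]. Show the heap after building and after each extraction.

Build heap: [20, 13, 18, -6, -5, -4]
Extract 20: [18, 13, -4, -6, -5, 20]
Extract 18: [13, -5, -4, -6, 18, 20]
Extract 13: [-4, -5, -6, 13, 18, 20]
Extract -4: [-5, -6, -4, 13, 18, 20]
Extract -5: [-6, -5, -4, 13, 18, 20]


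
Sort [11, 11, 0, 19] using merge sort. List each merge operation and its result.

Divide and conquer:
  Merge [11] + [11] -> [11, 11]
  Merge [0] + [19] -> [0, 19]
  Merge [11, 11] + [0, 19] -> [0, 11, 11, 19]


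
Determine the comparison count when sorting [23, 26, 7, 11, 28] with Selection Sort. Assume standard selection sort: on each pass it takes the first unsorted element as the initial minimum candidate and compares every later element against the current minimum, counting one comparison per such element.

Pass 1: scan indices 1..4 for the minimum = 4 comparison(s); min is 7, place at index 0 -> [7, 26, 23, 11, 28]
Pass 2: scan indices 2..4 for the minimum = 3 comparison(s); min is 11, place at index 1 -> [7, 11, 23, 26, 28]
Pass 3: scan indices 3..4 for the minimum = 2 comparison(s); min is 23, place at index 2 -> [7, 11, 23, 26, 28]
Pass 4: scan indices 4..4 for the minimum = 1 comparison(s); min is 26, place at index 3 -> [7, 11, 23, 26, 28]
Selection sort always scans the whole unsorted suffix, so the count is (n-1) + (n-2) + ... + 1 = n(n-1)/2 = 5*4/2 = 10 regardless of the input order.
Total comparisons: 4 + 3 + 2 + 1 = 10


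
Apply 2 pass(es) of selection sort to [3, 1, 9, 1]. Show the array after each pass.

Pass 1: Select minimum 1 at index 1, swap -> [1, 3, 9, 1]
Pass 2: Select minimum 1 at index 3, swap -> [1, 1, 9, 3]


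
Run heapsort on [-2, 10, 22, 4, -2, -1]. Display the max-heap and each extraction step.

Build heap: [22, 10, -1, 4, -2, -2]
Extract 22: [10, 4, -1, -2, -2, 22]
Extract 10: [4, -2, -1, -2, 10, 22]
Extract 4: [-1, -2, -2, 4, 10, 22]
Extract -1: [-2, -2, -1, 4, 10, 22]
Extract -2: [-2, -2, -1, 4, 10, 22]


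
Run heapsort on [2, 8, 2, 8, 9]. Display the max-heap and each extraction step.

Build heap: [9, 8, 2, 2, 8]
Extract 9: [8, 8, 2, 2, 9]
Extract 8: [8, 2, 2, 8, 9]
Extract 8: [2, 2, 8, 8, 9]
Extract 2: [2, 2, 8, 8, 9]


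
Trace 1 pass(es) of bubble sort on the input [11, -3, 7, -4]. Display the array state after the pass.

After pass 1: [-3, 7, -4, 11] (3 swaps)
Total swaps: 3


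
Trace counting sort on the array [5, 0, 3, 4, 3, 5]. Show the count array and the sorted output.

Count array: [1, 0, 0, 2, 1, 2]
(count[i] = number of elements equal to i)
Cumulative count: [1, 1, 1, 3, 4, 6]
Sorted: [0, 3, 3, 4, 5, 5]


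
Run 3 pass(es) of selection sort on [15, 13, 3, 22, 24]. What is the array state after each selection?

Pass 1: Select minimum 3 at index 2, swap -> [3, 13, 15, 22, 24]
Pass 2: Select minimum 13 at index 1, swap -> [3, 13, 15, 22, 24]
Pass 3: Select minimum 15 at index 2, swap -> [3, 13, 15, 22, 24]


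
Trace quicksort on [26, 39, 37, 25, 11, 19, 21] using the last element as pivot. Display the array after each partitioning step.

Partition 1: pivot=21 at index 2 -> [11, 19, 21, 25, 26, 39, 37]
Partition 2: pivot=19 at index 1 -> [11, 19, 21, 25, 26, 39, 37]
Partition 3: pivot=37 at index 5 -> [11, 19, 21, 25, 26, 37, 39]
Partition 4: pivot=26 at index 4 -> [11, 19, 21, 25, 26, 37, 39]


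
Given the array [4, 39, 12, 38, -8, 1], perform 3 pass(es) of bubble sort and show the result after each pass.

After pass 1: [4, 12, 38, -8, 1, 39] (4 swaps)
After pass 2: [4, 12, -8, 1, 38, 39] (2 swaps)
After pass 3: [4, -8, 1, 12, 38, 39] (2 swaps)
Total swaps: 8


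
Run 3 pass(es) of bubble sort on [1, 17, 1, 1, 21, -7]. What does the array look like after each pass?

After pass 1: [1, 1, 1, 17, -7, 21] (3 swaps)
After pass 2: [1, 1, 1, -7, 17, 21] (1 swaps)
After pass 3: [1, 1, -7, 1, 17, 21] (1 swaps)
Total swaps: 5


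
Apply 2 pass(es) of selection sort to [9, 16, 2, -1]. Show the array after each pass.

Pass 1: Select minimum -1 at index 3, swap -> [-1, 16, 2, 9]
Pass 2: Select minimum 2 at index 2, swap -> [-1, 2, 16, 9]


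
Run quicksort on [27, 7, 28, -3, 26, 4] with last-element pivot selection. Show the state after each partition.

Partition 1: pivot=4 at index 1 -> [-3, 4, 28, 27, 26, 7]
Partition 2: pivot=7 at index 2 -> [-3, 4, 7, 27, 26, 28]
Partition 3: pivot=28 at index 5 -> [-3, 4, 7, 27, 26, 28]
Partition 4: pivot=26 at index 3 -> [-3, 4, 7, 26, 27, 28]


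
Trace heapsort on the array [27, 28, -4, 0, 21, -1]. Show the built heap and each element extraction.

Build heap: [28, 27, -1, 0, 21, -4]
Extract 28: [27, 21, -1, 0, -4, 28]
Extract 27: [21, 0, -1, -4, 27, 28]
Extract 21: [0, -4, -1, 21, 27, 28]
Extract 0: [-1, -4, 0, 21, 27, 28]
Extract -1: [-4, -1, 0, 21, 27, 28]


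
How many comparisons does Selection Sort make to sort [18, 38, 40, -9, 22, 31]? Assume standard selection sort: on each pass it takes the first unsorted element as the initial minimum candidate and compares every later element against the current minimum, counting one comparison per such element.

Pass 1: scan indices 1..5 for the minimum = 5 comparison(s); min is -9, place at index 0 -> [-9, 38, 40, 18, 22, 31]
Pass 2: scan indices 2..5 for the minimum = 4 comparison(s); min is 18, place at index 1 -> [-9, 18, 40, 38, 22, 31]
Pass 3: scan indices 3..5 for the minimum = 3 comparison(s); min is 22, place at index 2 -> [-9, 18, 22, 38, 40, 31]
Pass 4: scan indices 4..5 for the minimum = 2 comparison(s); min is 31, place at index 3 -> [-9, 18, 22, 31, 40, 38]
Pass 5: scan indices 5..5 for the minimum = 1 comparison(s); min is 38, place at index 4 -> [-9, 18, 22, 31, 38, 40]
Selection sort always scans the whole unsorted suffix, so the count is (n-1) + (n-2) + ... + 1 = n(n-1)/2 = 6*5/2 = 15 regardless of the input order.
Total comparisons: 5 + 4 + 3 + 2 + 1 = 15


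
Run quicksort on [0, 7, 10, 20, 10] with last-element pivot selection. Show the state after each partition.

Partition 1: pivot=10 at index 3 -> [0, 7, 10, 10, 20]
Partition 2: pivot=10 at index 2 -> [0, 7, 10, 10, 20]
Partition 3: pivot=7 at index 1 -> [0, 7, 10, 10, 20]


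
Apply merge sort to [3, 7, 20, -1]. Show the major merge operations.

Divide and conquer:
  Merge [3] + [7] -> [3, 7]
  Merge [20] + [-1] -> [-1, 20]
  Merge [3, 7] + [-1, 20] -> [-1, 3, 7, 20]


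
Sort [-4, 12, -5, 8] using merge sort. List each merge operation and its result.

Divide and conquer:
  Merge [-4] + [12] -> [-4, 12]
  Merge [-5] + [8] -> [-5, 8]
  Merge [-4, 12] + [-5, 8] -> [-5, -4, 8, 12]


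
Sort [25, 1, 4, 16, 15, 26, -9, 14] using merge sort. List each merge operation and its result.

Divide and conquer:
  Merge [25] + [1] -> [1, 25]
  Merge [4] + [16] -> [4, 16]
  Merge [1, 25] + [4, 16] -> [1, 4, 16, 25]
  Merge [15] + [26] -> [15, 26]
  Merge [-9] + [14] -> [-9, 14]
  Merge [15, 26] + [-9, 14] -> [-9, 14, 15, 26]
  Merge [1, 4, 16, 25] + [-9, 14, 15, 26] -> [-9, 1, 4, 14, 15, 16, 25, 26]


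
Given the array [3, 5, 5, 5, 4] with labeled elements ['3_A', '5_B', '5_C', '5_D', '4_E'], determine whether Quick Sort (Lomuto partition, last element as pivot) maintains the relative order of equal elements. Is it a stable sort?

Trace Quick Sort on the labeled array (the key is the number; the letter only tracks identity):
  Partition indices 0..4 around pivot 4_E -> [3_A, 4_E, 5_C, 5_D, 5_B]
  Partition indices 2..4 around pivot 5_B -> [3_A, 4_E, 5_C, 5_D, 5_B]
  Partition indices 2..3 around pivot 5_D -> [3_A, 4_E, 5_C, 5_D, 5_B]
Final order: [3_A, 4_E, 5_C, 5_D, 5_B]
Equal keys:
  value 5: originally 5_B, 5_C, 5_D; after sorting 5_C, 5_D, 5_B -> order changed
Equal keys were reordered, so Quick Sort is not stable: partition swaps elements across long distances and can reorder equal keys. (One such input is enough; an unstable sort may happen to preserve order on other inputs, but it gives no guarantee.)
Answer: Not stable


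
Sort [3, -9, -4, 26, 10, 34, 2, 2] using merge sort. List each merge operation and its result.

Divide and conquer:
  Merge [3] + [-9] -> [-9, 3]
  Merge [-4] + [26] -> [-4, 26]
  Merge [-9, 3] + [-4, 26] -> [-9, -4, 3, 26]
  Merge [10] + [34] -> [10, 34]
  Merge [2] + [2] -> [2, 2]
  Merge [10, 34] + [2, 2] -> [2, 2, 10, 34]
  Merge [-9, -4, 3, 26] + [2, 2, 10, 34] -> [-9, -4, 2, 2, 3, 10, 26, 34]


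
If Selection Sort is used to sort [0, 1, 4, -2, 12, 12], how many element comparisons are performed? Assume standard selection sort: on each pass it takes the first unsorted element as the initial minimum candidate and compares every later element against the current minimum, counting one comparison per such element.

Pass 1: scan indices 1..5 for the minimum = 5 comparison(s); min is -2, place at index 0 -> [-2, 1, 4, 0, 12, 12]
Pass 2: scan indices 2..5 for the minimum = 4 comparison(s); min is 0, place at index 1 -> [-2, 0, 4, 1, 12, 12]
Pass 3: scan indices 3..5 for the minimum = 3 comparison(s); min is 1, place at index 2 -> [-2, 0, 1, 4, 12, 12]
Pass 4: scan indices 4..5 for the minimum = 2 comparison(s); min is 4, place at index 3 -> [-2, 0, 1, 4, 12, 12]
Pass 5: scan indices 5..5 for the minimum = 1 comparison(s); min is 12, place at index 4 -> [-2, 0, 1, 4, 12, 12]
Selection sort always scans the whole unsorted suffix, so the count is (n-1) + (n-2) + ... + 1 = n(n-1)/2 = 6*5/2 = 15 regardless of the input order.
Total comparisons: 5 + 4 + 3 + 2 + 1 = 15


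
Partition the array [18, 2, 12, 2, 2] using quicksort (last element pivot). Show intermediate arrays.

Partition 1: pivot=2 at index 2 -> [2, 2, 2, 18, 12]
Partition 2: pivot=2 at index 1 -> [2, 2, 2, 18, 12]
Partition 3: pivot=12 at index 3 -> [2, 2, 2, 12, 18]


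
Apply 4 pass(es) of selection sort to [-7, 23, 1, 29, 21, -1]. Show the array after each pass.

Pass 1: Select minimum -7 at index 0, swap -> [-7, 23, 1, 29, 21, -1]
Pass 2: Select minimum -1 at index 5, swap -> [-7, -1, 1, 29, 21, 23]
Pass 3: Select minimum 1 at index 2, swap -> [-7, -1, 1, 29, 21, 23]
Pass 4: Select minimum 21 at index 4, swap -> [-7, -1, 1, 21, 29, 23]


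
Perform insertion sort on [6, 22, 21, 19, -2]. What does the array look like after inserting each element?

First element 6 is already 'sorted'
Insert 22: shifted 0 elements -> [6, 22, 21, 19, -2]
Insert 21: shifted 1 elements -> [6, 21, 22, 19, -2]
Insert 19: shifted 2 elements -> [6, 19, 21, 22, -2]
Insert -2: shifted 4 elements -> [-2, 6, 19, 21, 22]


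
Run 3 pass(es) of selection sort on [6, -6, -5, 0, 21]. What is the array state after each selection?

Pass 1: Select minimum -6 at index 1, swap -> [-6, 6, -5, 0, 21]
Pass 2: Select minimum -5 at index 2, swap -> [-6, -5, 6, 0, 21]
Pass 3: Select minimum 0 at index 3, swap -> [-6, -5, 0, 6, 21]


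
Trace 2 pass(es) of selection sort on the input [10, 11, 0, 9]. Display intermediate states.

Pass 1: Select minimum 0 at index 2, swap -> [0, 11, 10, 9]
Pass 2: Select minimum 9 at index 3, swap -> [0, 9, 10, 11]


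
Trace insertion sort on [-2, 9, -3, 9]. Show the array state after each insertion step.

First element -2 is already 'sorted'
Insert 9: shifted 0 elements -> [-2, 9, -3, 9]
Insert -3: shifted 2 elements -> [-3, -2, 9, 9]
Insert 9: shifted 0 elements -> [-3, -2, 9, 9]


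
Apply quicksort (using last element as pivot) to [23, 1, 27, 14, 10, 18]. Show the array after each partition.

Partition 1: pivot=18 at index 3 -> [1, 14, 10, 18, 27, 23]
Partition 2: pivot=10 at index 1 -> [1, 10, 14, 18, 27, 23]
Partition 3: pivot=23 at index 4 -> [1, 10, 14, 18, 23, 27]


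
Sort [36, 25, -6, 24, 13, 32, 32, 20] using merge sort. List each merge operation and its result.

Divide and conquer:
  Merge [36] + [25] -> [25, 36]
  Merge [-6] + [24] -> [-6, 24]
  Merge [25, 36] + [-6, 24] -> [-6, 24, 25, 36]
  Merge [13] + [32] -> [13, 32]
  Merge [32] + [20] -> [20, 32]
  Merge [13, 32] + [20, 32] -> [13, 20, 32, 32]
  Merge [-6, 24, 25, 36] + [13, 20, 32, 32] -> [-6, 13, 20, 24, 25, 32, 32, 36]


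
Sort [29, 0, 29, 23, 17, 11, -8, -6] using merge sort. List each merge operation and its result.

Divide and conquer:
  Merge [29] + [0] -> [0, 29]
  Merge [29] + [23] -> [23, 29]
  Merge [0, 29] + [23, 29] -> [0, 23, 29, 29]
  Merge [17] + [11] -> [11, 17]
  Merge [-8] + [-6] -> [-8, -6]
  Merge [11, 17] + [-8, -6] -> [-8, -6, 11, 17]
  Merge [0, 23, 29, 29] + [-8, -6, 11, 17] -> [-8, -6, 0, 11, 17, 23, 29, 29]


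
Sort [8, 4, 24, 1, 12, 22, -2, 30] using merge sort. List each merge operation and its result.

Divide and conquer:
  Merge [8] + [4] -> [4, 8]
  Merge [24] + [1] -> [1, 24]
  Merge [4, 8] + [1, 24] -> [1, 4, 8, 24]
  Merge [12] + [22] -> [12, 22]
  Merge [-2] + [30] -> [-2, 30]
  Merge [12, 22] + [-2, 30] -> [-2, 12, 22, 30]
  Merge [1, 4, 8, 24] + [-2, 12, 22, 30] -> [-2, 1, 4, 8, 12, 22, 24, 30]


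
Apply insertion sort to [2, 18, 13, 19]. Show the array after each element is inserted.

First element 2 is already 'sorted'
Insert 18: shifted 0 elements -> [2, 18, 13, 19]
Insert 13: shifted 1 elements -> [2, 13, 18, 19]
Insert 19: shifted 0 elements -> [2, 13, 18, 19]


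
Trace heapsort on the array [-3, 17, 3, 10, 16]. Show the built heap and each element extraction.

Build heap: [17, 16, 3, 10, -3]
Extract 17: [16, 10, 3, -3, 17]
Extract 16: [10, -3, 3, 16, 17]
Extract 10: [3, -3, 10, 16, 17]
Extract 3: [-3, 3, 10, 16, 17]


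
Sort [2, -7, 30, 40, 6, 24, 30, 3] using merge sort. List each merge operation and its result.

Divide and conquer:
  Merge [2] + [-7] -> [-7, 2]
  Merge [30] + [40] -> [30, 40]
  Merge [-7, 2] + [30, 40] -> [-7, 2, 30, 40]
  Merge [6] + [24] -> [6, 24]
  Merge [30] + [3] -> [3, 30]
  Merge [6, 24] + [3, 30] -> [3, 6, 24, 30]
  Merge [-7, 2, 30, 40] + [3, 6, 24, 30] -> [-7, 2, 3, 6, 24, 30, 30, 40]


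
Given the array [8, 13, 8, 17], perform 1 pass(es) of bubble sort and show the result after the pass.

After pass 1: [8, 8, 13, 17] (1 swaps)
Total swaps: 1


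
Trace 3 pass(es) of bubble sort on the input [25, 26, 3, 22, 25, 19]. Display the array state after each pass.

After pass 1: [25, 3, 22, 25, 19, 26] (4 swaps)
After pass 2: [3, 22, 25, 19, 25, 26] (3 swaps)
After pass 3: [3, 22, 19, 25, 25, 26] (1 swaps)
Total swaps: 8


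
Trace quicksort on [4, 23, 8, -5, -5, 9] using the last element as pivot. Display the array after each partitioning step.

Partition 1: pivot=9 at index 4 -> [4, 8, -5, -5, 9, 23]
Partition 2: pivot=-5 at index 1 -> [-5, -5, 4, 8, 9, 23]
Partition 3: pivot=8 at index 3 -> [-5, -5, 4, 8, 9, 23]


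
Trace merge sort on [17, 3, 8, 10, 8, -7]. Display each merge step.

Divide and conquer:
  Merge [3] + [8] -> [3, 8]
  Merge [17] + [3, 8] -> [3, 8, 17]
  Merge [8] + [-7] -> [-7, 8]
  Merge [10] + [-7, 8] -> [-7, 8, 10]
  Merge [3, 8, 17] + [-7, 8, 10] -> [-7, 3, 8, 8, 10, 17]


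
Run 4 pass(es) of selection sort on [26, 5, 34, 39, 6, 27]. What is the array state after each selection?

Pass 1: Select minimum 5 at index 1, swap -> [5, 26, 34, 39, 6, 27]
Pass 2: Select minimum 6 at index 4, swap -> [5, 6, 34, 39, 26, 27]
Pass 3: Select minimum 26 at index 4, swap -> [5, 6, 26, 39, 34, 27]
Pass 4: Select minimum 27 at index 5, swap -> [5, 6, 26, 27, 34, 39]


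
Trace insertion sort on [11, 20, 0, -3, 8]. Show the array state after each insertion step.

First element 11 is already 'sorted'
Insert 20: shifted 0 elements -> [11, 20, 0, -3, 8]
Insert 0: shifted 2 elements -> [0, 11, 20, -3, 8]
Insert -3: shifted 3 elements -> [-3, 0, 11, 20, 8]
Insert 8: shifted 2 elements -> [-3, 0, 8, 11, 20]


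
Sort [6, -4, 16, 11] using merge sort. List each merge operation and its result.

Divide and conquer:
  Merge [6] + [-4] -> [-4, 6]
  Merge [16] + [11] -> [11, 16]
  Merge [-4, 6] + [11, 16] -> [-4, 6, 11, 16]


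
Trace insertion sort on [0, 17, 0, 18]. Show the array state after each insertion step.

First element 0 is already 'sorted'
Insert 17: shifted 0 elements -> [0, 17, 0, 18]
Insert 0: shifted 1 elements -> [0, 0, 17, 18]
Insert 18: shifted 0 elements -> [0, 0, 17, 18]


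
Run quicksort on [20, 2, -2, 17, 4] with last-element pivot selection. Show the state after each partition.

Partition 1: pivot=4 at index 2 -> [2, -2, 4, 17, 20]
Partition 2: pivot=-2 at index 0 -> [-2, 2, 4, 17, 20]
Partition 3: pivot=20 at index 4 -> [-2, 2, 4, 17, 20]


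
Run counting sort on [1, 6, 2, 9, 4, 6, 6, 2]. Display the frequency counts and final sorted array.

Count array: [0, 1, 2, 0, 1, 0, 3, 0, 0, 1]
(count[i] = number of elements equal to i)
Cumulative count: [0, 1, 3, 3, 4, 4, 7, 7, 7, 8]
Sorted: [1, 2, 2, 4, 6, 6, 6, 9]


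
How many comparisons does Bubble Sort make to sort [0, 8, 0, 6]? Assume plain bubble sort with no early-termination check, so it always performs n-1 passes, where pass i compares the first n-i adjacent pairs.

Pass 1: compare adjacent pairs (0,1)..(2,3) = 3 comparison(s), 2 swap(s) -> [0, 0, 6, 8]
Pass 2: compare adjacent pairs (0,1)..(1,2) = 2 comparison(s), 0 swap(s) -> [0, 0, 6, 8]
Pass 3: compare adjacent pairs (0,1)..(0,1) = 1 comparison(s), 0 swap(s) -> [0, 0, 6, 8]
Total comparisons: 3 + 2 + 1 = 6
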